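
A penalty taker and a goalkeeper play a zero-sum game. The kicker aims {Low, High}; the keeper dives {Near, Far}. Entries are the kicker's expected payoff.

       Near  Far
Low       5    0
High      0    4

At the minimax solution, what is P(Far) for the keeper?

5/9

Row minima: Low → 0, High → 0; maximin = 0.
Column maxima: Near → 5, Far → 4; minimax = 4.
0 ≠ 4, so there is no saddle point; optimal play is mixed.
Let the kicker play Low with probability p. Expected payoff against Near: 5p + 0(1−p) = 5p; against Far: 0p + 4(1−p) = −4p + 4.
Setting these equal: 5p = −4p + 4 ⇒ 9p = 4 ⇒ p = 4/9, and the value is (5)·(4/9) = 20/9.
For the keeper: with q = P(Near), equating Low's and High's payoffs gives 5q = −4q + 4 ⇒ q = 4/9.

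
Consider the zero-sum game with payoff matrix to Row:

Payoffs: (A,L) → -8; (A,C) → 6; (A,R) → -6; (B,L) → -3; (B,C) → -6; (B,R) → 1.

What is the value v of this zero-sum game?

Row minima: A → -8, B → -6; maximin = -6.
Column maxima: L → -3, C → 6, R → 1; minimax = -3.
-6 ≠ -3, so there is no saddle point; optimal play is mixed.
R is strictly dominated by L (it gives Row strictly more in every row), so Column never plays it.
On the remaining 2×2 (A, B vs L, C):
Let Row play A with probability p. Expected payoff against L: (-8)p + (-3)(1−p) = −5p − 3; against C: 6p + (-6)(1−p) = 12p − 6.
Setting these equal: −5p − 3 = 12p − 6 ⇒ −17p = -3 ⇒ p = 3/17, and the value is (-5)·(3/17) − 3 = -66/17.
For Column: with q = P(L), equating A's and B's payoffs gives −14q + 6 = 3q − 6 ⇒ q = 12/17.

-66/17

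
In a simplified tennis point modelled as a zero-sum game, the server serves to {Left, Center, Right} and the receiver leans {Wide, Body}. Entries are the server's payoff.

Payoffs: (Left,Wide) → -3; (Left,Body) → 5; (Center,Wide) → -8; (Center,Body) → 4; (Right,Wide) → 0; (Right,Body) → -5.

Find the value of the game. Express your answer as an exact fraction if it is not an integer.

Row minima: Left → -3, Center → -8, Right → -5; maximin = -3.
Column maxima: Wide → 0, Body → 5; minimax = 0.
-3 ≠ 0, so there is no saddle point; optimal play is mixed.
Center is strictly dominated by Left, so the server never plays it.
On the remaining 2×2 (Left, Right vs Wide, Body):
Let the server play Left with probability p. Expected payoff against Wide: (-3)p + 0(1−p) = −3p; against Body: 5p + (-5)(1−p) = 10p − 5.
Setting these equal: −3p = 10p − 5 ⇒ −13p = -5 ⇒ p = 5/13, and the value is (-3)·(5/13) = -15/13.
For the receiver: with q = P(Wide), equating Left's and Right's payoffs gives −8q + 5 = 5q − 5 ⇒ q = 10/13.

-15/13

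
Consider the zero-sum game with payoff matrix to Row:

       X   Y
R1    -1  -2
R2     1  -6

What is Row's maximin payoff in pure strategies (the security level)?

-2

Row minima: R1 → -2, R2 → -6.
The best of these is -2.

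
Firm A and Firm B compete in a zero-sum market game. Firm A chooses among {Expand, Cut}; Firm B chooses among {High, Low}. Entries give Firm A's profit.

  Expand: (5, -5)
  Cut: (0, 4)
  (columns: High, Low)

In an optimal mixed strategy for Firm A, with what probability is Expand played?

Row minima: Expand → -5, Cut → 0; maximin = 0.
Column maxima: High → 5, Low → 4; minimax = 4.
0 ≠ 4, so there is no saddle point; optimal play is mixed.
Let Firm A play Expand with probability p. Expected payoff against High: 5p + 0(1−p) = 5p; against Low: (-5)p + 4(1−p) = −9p + 4.
Setting these equal: 5p = −9p + 4 ⇒ 14p = 4 ⇒ p = 2/7, and the value is (5)·(2/7) = 10/7.
For Firm B: with q = P(High), equating Expand's and Cut's payoffs gives 10q − 5 = −4q + 4 ⇒ q = 9/14.

2/7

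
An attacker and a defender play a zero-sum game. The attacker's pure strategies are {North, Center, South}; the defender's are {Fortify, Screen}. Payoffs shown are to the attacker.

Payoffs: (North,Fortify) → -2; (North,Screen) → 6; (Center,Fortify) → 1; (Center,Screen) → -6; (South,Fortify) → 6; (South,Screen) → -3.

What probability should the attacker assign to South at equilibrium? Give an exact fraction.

Row minima: North → -2, Center → -6, South → -3; maximin = -2.
Column maxima: Fortify → 6, Screen → 6; minimax = 6.
-2 ≠ 6, so there is no saddle point; optimal play is mixed.
Center is strictly dominated by South, so the attacker never plays it.
On the remaining 2×2 (North, South vs Fortify, Screen):
Let the attacker play North with probability p. Expected payoff against Fortify: (-2)p + 6(1−p) = −8p + 6; against Screen: 6p + (-3)(1−p) = 9p − 3.
Setting these equal: −8p + 6 = 9p − 3 ⇒ −17p = -9 ⇒ p = 9/17, and the value is (-8)·(9/17) + 6 = 30/17.
For the defender: with q = P(Fortify), equating North's and South's payoffs gives −8q + 6 = 9q − 3 ⇒ q = 9/17.

8/17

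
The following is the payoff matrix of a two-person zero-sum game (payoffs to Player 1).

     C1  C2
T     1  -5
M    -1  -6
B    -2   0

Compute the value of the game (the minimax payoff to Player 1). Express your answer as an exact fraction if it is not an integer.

-5/4

Row minima: T → -5, M → -6, B → -2; maximin = -2.
Column maxima: C1 → 1, C2 → 0; minimax = 0.
-2 ≠ 0, so there is no saddle point; optimal play is mixed.
M is strictly dominated by T, so Player 1 never plays it.
On the remaining 2×2 (T, B vs C1, C2):
Let Player 1 play T with probability p. Expected payoff against C1: 1p + (-2)(1−p) = 3p − 2; against C2: (-5)p + 0(1−p) = −5p.
Setting these equal: 3p − 2 = −5p ⇒ 8p = 2 ⇒ p = 1/4, and the value is (3)·(1/4) − 2 = -5/4.
For Player 2: with q = P(C1), equating T's and B's payoffs gives 6q − 5 = −2q ⇒ q = 5/8.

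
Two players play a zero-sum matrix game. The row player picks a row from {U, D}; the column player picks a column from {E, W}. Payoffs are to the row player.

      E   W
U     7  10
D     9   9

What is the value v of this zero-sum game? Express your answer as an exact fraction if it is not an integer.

Row minima: U → 7, D → 9; maximin = 9.
Column maxima: E → 9, W → 10; minimax = 9.
Since maximin = minimax = 9, there is a saddle point and the value is 9.

9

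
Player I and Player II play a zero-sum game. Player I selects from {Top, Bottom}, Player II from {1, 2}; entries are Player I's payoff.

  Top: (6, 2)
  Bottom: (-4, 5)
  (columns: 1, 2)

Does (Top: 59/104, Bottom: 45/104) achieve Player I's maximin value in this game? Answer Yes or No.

No

Against 1 this mix gives (59/104)·6 + (45/104)·(-4) = 87/52.
Against 2 this mix gives (59/104)·2 + (45/104)·5 = 343/104.
Player II will play 1, holding Player I to 87/52. Shifting weight toward the row that does better against 1 would raise this floor (the equalizing mix achieves 38/13 against both 1 and 2), so the proposed strategy is not optimal.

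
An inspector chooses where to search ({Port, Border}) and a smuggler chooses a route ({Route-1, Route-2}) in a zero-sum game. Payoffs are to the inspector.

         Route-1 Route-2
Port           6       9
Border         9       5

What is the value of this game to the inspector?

Row minima: Port → 6, Border → 5; maximin = 6.
Column maxima: Route-1 → 9, Route-2 → 9; minimax = 9.
6 ≠ 9, so there is no saddle point; optimal play is mixed.
Let the inspector play Port with probability p. Expected payoff against Route-1: 6p + 9(1−p) = −3p + 9; against Route-2: 9p + 5(1−p) = 4p + 5.
Setting these equal: −3p + 9 = 4p + 5 ⇒ −7p = -4 ⇒ p = 4/7, and the value is (-3)·(4/7) + 9 = 51/7.
For the smuggler: with q = P(Route-1), equating Port's and Border's payoffs gives −3q + 9 = 4q + 5 ⇒ q = 4/7.

51/7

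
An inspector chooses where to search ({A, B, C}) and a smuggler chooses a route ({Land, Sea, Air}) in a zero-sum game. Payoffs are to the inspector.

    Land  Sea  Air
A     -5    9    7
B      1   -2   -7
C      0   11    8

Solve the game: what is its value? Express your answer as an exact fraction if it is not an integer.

1/2

Row minima: A → -5, B → -7, C → 0; maximin = 0.
Column maxima: Land → 1, Sea → 11, Air → 8; minimax = 1.
0 ≠ 1, so there is no saddle point; optimal play is mixed.
A is strictly dominated by C, so the inspector never plays it.
Sea is strictly dominated by Air (it gives the inspector strictly more in every row), so the smuggler never plays it.
On the remaining 2×2 (B, C vs Land, Air):
Let the inspector play B with probability p. Expected payoff against Land: 1p + 0(1−p) = p; against Air: (-7)p + 8(1−p) = −15p + 8.
Setting these equal: p = −15p + 8 ⇒ 16p = 8 ⇒ p = 1/2, and the value is (1)·(1/2) = 1/2.
For the smuggler: with q = P(Land), equating B's and C's payoffs gives 8q − 7 = −8q + 8 ⇒ q = 15/16.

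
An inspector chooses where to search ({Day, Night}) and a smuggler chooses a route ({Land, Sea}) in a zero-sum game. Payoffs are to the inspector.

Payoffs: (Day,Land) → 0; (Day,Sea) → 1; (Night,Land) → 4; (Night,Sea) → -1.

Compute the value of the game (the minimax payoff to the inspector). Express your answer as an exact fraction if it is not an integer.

2/3

Row minima: Day → 0, Night → -1; maximin = 0.
Column maxima: Land → 4, Sea → 1; minimax = 1.
0 ≠ 1, so there is no saddle point; optimal play is mixed.
Let the inspector play Day with probability p. Expected payoff against Land: 0p + 4(1−p) = −4p + 4; against Sea: 1p + (-1)(1−p) = 2p − 1.
Setting these equal: −4p + 4 = 2p − 1 ⇒ −6p = -5 ⇒ p = 5/6, and the value is (-4)·(5/6) + 4 = 2/3.
For the smuggler: with q = P(Land), equating Day's and Night's payoffs gives −q + 1 = 5q − 1 ⇒ q = 1/3.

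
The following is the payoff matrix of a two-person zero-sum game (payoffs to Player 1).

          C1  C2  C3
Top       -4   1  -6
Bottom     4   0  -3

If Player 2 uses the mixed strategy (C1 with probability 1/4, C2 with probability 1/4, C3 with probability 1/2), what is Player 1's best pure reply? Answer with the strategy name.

Bottom

Expected payoff of Top: (1/4)·(-4) + (1/4)·1 + (1/2)·(-6) = -15/4.
Expected payoff of Bottom: (1/4)·4 + (1/4)·0 + (1/2)·(-3) = -1/2.
The largest is -1/2, so Player 1's best response is Bottom.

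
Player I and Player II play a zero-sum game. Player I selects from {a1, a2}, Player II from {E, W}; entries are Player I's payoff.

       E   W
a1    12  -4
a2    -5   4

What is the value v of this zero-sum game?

Row minima: a1 → -4, a2 → -5; maximin = -4.
Column maxima: E → 12, W → 4; minimax = 4.
-4 ≠ 4, so there is no saddle point; optimal play is mixed.
Let Player I play a1 with probability p. Expected payoff against E: 12p + (-5)(1−p) = 17p − 5; against W: (-4)p + 4(1−p) = −8p + 4.
Setting these equal: 17p − 5 = −8p + 4 ⇒ 25p = 9 ⇒ p = 9/25, and the value is (17)·(9/25) − 5 = 28/25.
For Player II: with q = P(E), equating a1's and a2's payoffs gives 16q − 4 = −9q + 4 ⇒ q = 8/25.

28/25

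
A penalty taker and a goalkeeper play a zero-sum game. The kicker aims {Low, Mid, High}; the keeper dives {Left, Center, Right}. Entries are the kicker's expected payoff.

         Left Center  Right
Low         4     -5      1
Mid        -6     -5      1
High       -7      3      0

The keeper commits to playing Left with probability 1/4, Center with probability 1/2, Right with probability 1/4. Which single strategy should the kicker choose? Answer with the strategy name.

Expected payoff of Low: (1/4)·4 + (1/2)·(-5) + (1/4)·1 = -5/4.
Expected payoff of Mid: (1/4)·(-6) + (1/2)·(-5) + (1/4)·1 = -15/4.
Expected payoff of High: (1/4)·(-7) + (1/2)·3 + (1/4)·0 = -1/4.
The largest is -1/4, so the kicker's best response is High.

High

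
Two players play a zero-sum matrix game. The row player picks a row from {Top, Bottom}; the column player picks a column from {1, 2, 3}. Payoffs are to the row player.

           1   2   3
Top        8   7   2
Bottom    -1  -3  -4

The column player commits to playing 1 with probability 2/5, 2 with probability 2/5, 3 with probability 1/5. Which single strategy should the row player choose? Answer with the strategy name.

Top

Expected payoff of Top: (2/5)·8 + (2/5)·7 + (1/5)·2 = 32/5.
Expected payoff of Bottom: (2/5)·(-1) + (2/5)·(-3) + (1/5)·(-4) = -12/5.
The largest is 32/5, so the row player's best response is Top.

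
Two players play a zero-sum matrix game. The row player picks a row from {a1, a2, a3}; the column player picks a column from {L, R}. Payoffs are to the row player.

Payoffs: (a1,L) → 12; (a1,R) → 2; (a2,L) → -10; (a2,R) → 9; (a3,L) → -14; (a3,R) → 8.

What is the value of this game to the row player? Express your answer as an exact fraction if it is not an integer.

128/29

Row minima: a1 → 2, a2 → -10, a3 → -14; maximin = 2.
Column maxima: L → 12, R → 9; minimax = 9.
2 ≠ 9, so there is no saddle point; optimal play is mixed.
a3 is strictly dominated by a2, so the row player never plays it.
On the remaining 2×2 (a1, a2 vs L, R):
Let the row player play a1 with probability p. Expected payoff against L: 12p + (-10)(1−p) = 22p − 10; against R: 2p + 9(1−p) = −7p + 9.
Setting these equal: 22p − 10 = −7p + 9 ⇒ 29p = 19 ⇒ p = 19/29, and the value is (22)·(19/29) − 10 = 128/29.
For the column player: with q = P(L), equating a1's and a2's payoffs gives 10q + 2 = −19q + 9 ⇒ q = 7/29.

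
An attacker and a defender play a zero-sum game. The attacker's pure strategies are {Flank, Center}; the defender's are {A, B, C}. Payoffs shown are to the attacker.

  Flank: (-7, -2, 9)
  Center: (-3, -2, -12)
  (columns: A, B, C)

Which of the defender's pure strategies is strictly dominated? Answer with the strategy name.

B

A holds the attacker's payoff strictly below B in every row: -7 < -2, -3 < -2.
So B is strictly dominated for the defender.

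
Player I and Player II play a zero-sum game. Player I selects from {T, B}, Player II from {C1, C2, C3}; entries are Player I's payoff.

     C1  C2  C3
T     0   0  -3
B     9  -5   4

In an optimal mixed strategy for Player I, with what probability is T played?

Row minima: T → -3, B → -5; maximin = -3.
Column maxima: C1 → 9, C2 → 0, C3 → 4; minimax = 0.
-3 ≠ 0, so there is no saddle point; optimal play is mixed.
C1 is strictly dominated by C3 (it gives Player I strictly more in every row), so Player II never plays it.
On the remaining 2×2 (T, B vs C2, C3):
Let Player I play T with probability p. Expected payoff against C2: 0p + (-5)(1−p) = 5p − 5; against C3: (-3)p + 4(1−p) = −7p + 4.
Setting these equal: 5p − 5 = −7p + 4 ⇒ 12p = 9 ⇒ p = 3/4, and the value is (5)·(3/4) − 5 = -5/4.
For Player II: with q = P(C2), equating T's and B's payoffs gives 3q − 3 = −9q + 4 ⇒ q = 7/12.

3/4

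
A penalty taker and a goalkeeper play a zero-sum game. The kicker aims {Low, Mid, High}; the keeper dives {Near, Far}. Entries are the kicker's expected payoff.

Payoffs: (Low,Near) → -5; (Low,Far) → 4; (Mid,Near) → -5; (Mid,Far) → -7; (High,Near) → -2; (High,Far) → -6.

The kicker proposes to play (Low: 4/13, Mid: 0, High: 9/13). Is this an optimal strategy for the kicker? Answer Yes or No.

Against Near this mix gives (4/13)·(-5) + (9/13)·(-2) = -38/13.
Against Far this mix gives (4/13)·4 + (9/13)·(-6) = -38/13.
All of the keeper's active replies (Near, Far) yield -38/13, and no column does worse for the kicker. The mix makes the keeper indifferent and guarantees -38/13, so it is optimal.

Yes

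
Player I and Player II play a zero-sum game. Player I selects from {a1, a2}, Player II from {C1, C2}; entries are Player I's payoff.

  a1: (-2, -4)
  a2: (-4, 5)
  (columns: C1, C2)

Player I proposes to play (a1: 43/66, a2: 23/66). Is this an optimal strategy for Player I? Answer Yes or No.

Against C1 this mix gives (43/66)·(-2) + (23/66)·(-4) = -89/33.
Against C2 this mix gives (43/66)·(-4) + (23/66)·5 = -19/22.
Player II will play C1, holding Player I to -89/33. Shifting weight toward the row that does better against C1 would raise this floor (the equalizing mix achieves -26/11 against both C1 and C2), so the proposed strategy is not optimal.

No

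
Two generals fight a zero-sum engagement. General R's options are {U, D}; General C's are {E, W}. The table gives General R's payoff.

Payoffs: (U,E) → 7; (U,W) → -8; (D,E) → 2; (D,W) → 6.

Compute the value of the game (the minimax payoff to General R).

Row minima: U → -8, D → 2; maximin = 2.
Column maxima: E → 7, W → 6; minimax = 6.
2 ≠ 6, so there is no saddle point; optimal play is mixed.
Let General R play U with probability p. Expected payoff against E: 7p + 2(1−p) = 5p + 2; against W: (-8)p + 6(1−p) = −14p + 6.
Setting these equal: 5p + 2 = −14p + 6 ⇒ 19p = 4 ⇒ p = 4/19, and the value is (5)·(4/19) + 2 = 58/19.
For General C: with q = P(E), equating U's and D's payoffs gives 15q − 8 = −4q + 6 ⇒ q = 14/19.

58/19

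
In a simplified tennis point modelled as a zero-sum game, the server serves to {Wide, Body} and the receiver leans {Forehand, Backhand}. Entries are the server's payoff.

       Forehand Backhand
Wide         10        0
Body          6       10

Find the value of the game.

50/7

Row minima: Wide → 0, Body → 6; maximin = 6.
Column maxima: Forehand → 10, Backhand → 10; minimax = 10.
6 ≠ 10, so there is no saddle point; optimal play is mixed.
Let the server play Wide with probability p. Expected payoff against Forehand: 10p + 6(1−p) = 4p + 6; against Backhand: 0p + 10(1−p) = −10p + 10.
Setting these equal: 4p + 6 = −10p + 10 ⇒ 14p = 4 ⇒ p = 2/7, and the value is (4)·(2/7) + 6 = 50/7.
For the receiver: with q = P(Forehand), equating Wide's and Body's payoffs gives 10q = −4q + 10 ⇒ q = 5/7.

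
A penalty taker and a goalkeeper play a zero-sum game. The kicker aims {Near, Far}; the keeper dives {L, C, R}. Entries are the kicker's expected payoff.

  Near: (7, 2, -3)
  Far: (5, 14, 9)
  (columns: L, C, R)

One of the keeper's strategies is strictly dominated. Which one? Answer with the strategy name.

C

R holds the kicker's payoff strictly below C in every row: -3 < 2, 9 < 14.
So C is strictly dominated for the keeper.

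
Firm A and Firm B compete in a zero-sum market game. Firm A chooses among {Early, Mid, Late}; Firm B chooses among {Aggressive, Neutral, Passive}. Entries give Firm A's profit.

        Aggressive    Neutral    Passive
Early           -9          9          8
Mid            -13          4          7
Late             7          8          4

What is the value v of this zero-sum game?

Row minima: Early → -9, Mid → -13, Late → 4; maximin = 4.
Column maxima: Aggressive → 7, Neutral → 9, Passive → 8; minimax = 7.
4 ≠ 7, so there is no saddle point; optimal play is mixed.
Mid is strictly dominated by Early, so Firm A never plays it.
Neutral is strictly dominated by Aggressive (it gives Firm A strictly more in every row), so Firm B never plays it.
On the remaining 2×2 (Early, Late vs Aggressive, Passive):
Let Firm A play Early with probability p. Expected payoff against Aggressive: (-9)p + 7(1−p) = −16p + 7; against Passive: 8p + 4(1−p) = 4p + 4.
Setting these equal: −16p + 7 = 4p + 4 ⇒ −20p = -3 ⇒ p = 3/20, and the value is (-16)·(3/20) + 7 = 23/5.
For Firm B: with q = P(Aggressive), equating Early's and Late's payoffs gives −17q + 8 = 3q + 4 ⇒ q = 1/5.

23/5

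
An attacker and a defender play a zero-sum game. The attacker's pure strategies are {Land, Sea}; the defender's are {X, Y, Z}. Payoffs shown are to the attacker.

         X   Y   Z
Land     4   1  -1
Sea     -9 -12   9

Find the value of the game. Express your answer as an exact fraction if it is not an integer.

-3/23

Row minima: Land → -1, Sea → -12; maximin = -1.
Column maxima: X → 4, Y → 1, Z → 9; minimax = 1.
-1 ≠ 1, so there is no saddle point; optimal play is mixed.
X is strictly dominated by Y (it gives the attacker strictly more in every row), so the defender never plays it.
On the remaining 2×2 (Land, Sea vs Y, Z):
Let the attacker play Land with probability p. Expected payoff against Y: 1p + (-12)(1−p) = 13p − 12; against Z: (-1)p + 9(1−p) = −10p + 9.
Setting these equal: 13p − 12 = −10p + 9 ⇒ 23p = 21 ⇒ p = 21/23, and the value is (13)·(21/23) − 12 = -3/23.
For the defender: with q = P(Y), equating Land's and Sea's payoffs gives 2q − 1 = −21q + 9 ⇒ q = 10/23.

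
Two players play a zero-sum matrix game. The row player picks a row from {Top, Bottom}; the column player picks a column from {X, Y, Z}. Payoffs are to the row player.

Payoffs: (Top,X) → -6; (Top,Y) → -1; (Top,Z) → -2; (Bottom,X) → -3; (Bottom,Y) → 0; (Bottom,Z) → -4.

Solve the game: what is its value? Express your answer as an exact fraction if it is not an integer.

-18/5

Row minima: Top → -6, Bottom → -4; maximin = -4.
Column maxima: X → -3, Y → 0, Z → -2; minimax = -3.
-4 ≠ -3, so there is no saddle point; optimal play is mixed.
Y is strictly dominated by X (it gives the row player strictly more in every row), so the column player never plays it.
On the remaining 2×2 (Top, Bottom vs X, Z):
Let the row player play Top with probability p. Expected payoff against X: (-6)p + (-3)(1−p) = −3p − 3; against Z: (-2)p + (-4)(1−p) = 2p − 4.
Setting these equal: −3p − 3 = 2p − 4 ⇒ −5p = -1 ⇒ p = 1/5, and the value is (-3)·(1/5) − 3 = -18/5.
For the column player: with q = P(X), equating Top's and Bottom's payoffs gives −4q − 2 = q − 4 ⇒ q = 2/5.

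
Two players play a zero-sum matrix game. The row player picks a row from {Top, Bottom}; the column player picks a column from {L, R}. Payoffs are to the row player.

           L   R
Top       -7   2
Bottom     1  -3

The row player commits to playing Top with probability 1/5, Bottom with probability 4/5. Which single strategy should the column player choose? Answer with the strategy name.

If the column player plays L, the row player's expected payoff is (1/5)·(-7) + (4/5)·1 = -3/5.
If the column player plays R, the row player's expected payoff is (1/5)·2 + (4/5)·(-3) = -2.
The column player minimizes the row player's payoff; the smallest is -2, so the best response is R.

R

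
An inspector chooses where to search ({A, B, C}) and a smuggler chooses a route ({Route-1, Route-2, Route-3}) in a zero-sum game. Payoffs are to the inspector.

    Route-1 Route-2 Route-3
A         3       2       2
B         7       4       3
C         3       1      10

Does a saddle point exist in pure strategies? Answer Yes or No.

No

Row minima: A → 2, B → 3, C → 1; maximin = 3.
Column maxima: Route-1 → 7, Route-2 → 4, Route-3 → 10; minimax = 4.
3 ≠ 4, so no pure-strategy equilibrium exists.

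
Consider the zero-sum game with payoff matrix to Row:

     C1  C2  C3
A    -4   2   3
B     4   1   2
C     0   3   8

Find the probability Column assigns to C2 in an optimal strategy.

2/3

Row minima: A → -4, B → 1, C → 0; maximin = 1.
Column maxima: C1 → 4, C2 → 3, C3 → 8; minimax = 3.
1 ≠ 3, so there is no saddle point; optimal play is mixed.
A is strictly dominated by C, so Row never plays it.
C3 is strictly dominated by C2 (it gives Row strictly more in every row), so Column never plays it.
On the remaining 2×2 (B, C vs C1, C2):
Let Row play B with probability p. Expected payoff against C1: 4p + 0(1−p) = 4p; against C2: 1p + 3(1−p) = −2p + 3.
Setting these equal: 4p = −2p + 3 ⇒ 6p = 3 ⇒ p = 1/2, and the value is (4)·(1/2) = 2.
For Column: with q = P(C1), equating B's and C's payoffs gives 3q + 1 = −3q + 3 ⇒ q = 1/3.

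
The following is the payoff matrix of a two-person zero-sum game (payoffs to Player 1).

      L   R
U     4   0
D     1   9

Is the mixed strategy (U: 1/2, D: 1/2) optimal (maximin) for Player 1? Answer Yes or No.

No

Against L this mix gives (1/2)·4 + (1/2)·1 = 5/2.
Against R this mix gives (1/2)·0 + (1/2)·9 = 9/2.
Player 2 will play L, holding Player 1 to 5/2. Shifting weight toward the row that does better against L would raise this floor (the equalizing mix achieves 3 against both L and R), so the proposed strategy is not optimal.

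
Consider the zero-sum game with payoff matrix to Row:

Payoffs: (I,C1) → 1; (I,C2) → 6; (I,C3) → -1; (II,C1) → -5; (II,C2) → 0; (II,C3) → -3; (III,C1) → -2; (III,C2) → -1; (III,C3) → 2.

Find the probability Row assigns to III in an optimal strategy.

1/3

Row minima: I → -1, II → -5, III → -2; maximin = -1.
Column maxima: C1 → 1, C2 → 6, C3 → 2; minimax = 1.
-1 ≠ 1, so there is no saddle point; optimal play is mixed.
II is strictly dominated by I, so Row never plays it.
C2 is strictly dominated by C1 (it gives Row strictly more in every row), so Column never plays it.
On the remaining 2×2 (I, III vs C1, C3):
Let Row play I with probability p. Expected payoff against C1: 1p + (-2)(1−p) = 3p − 2; against C3: (-1)p + 2(1−p) = −3p + 2.
Setting these equal: 3p − 2 = −3p + 2 ⇒ 6p = 4 ⇒ p = 2/3, and the value is (3)·(2/3) − 2 = 0.
For Column: with q = P(C1), equating I's and III's payoffs gives 2q − 1 = −4q + 2 ⇒ q = 1/2.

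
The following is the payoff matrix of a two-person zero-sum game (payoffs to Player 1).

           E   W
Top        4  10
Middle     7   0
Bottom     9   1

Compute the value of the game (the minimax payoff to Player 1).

43/7

Row minima: Top → 4, Middle → 0, Bottom → 1; maximin = 4.
Column maxima: E → 9, W → 10; minimax = 9.
4 ≠ 9, so there is no saddle point; optimal play is mixed.
Middle is strictly dominated by Bottom, so Player 1 never plays it.
On the remaining 2×2 (Top, Bottom vs E, W):
Let Player 1 play Top with probability p. Expected payoff against E: 4p + 9(1−p) = −5p + 9; against W: 10p + 1(1−p) = 9p + 1.
Setting these equal: −5p + 9 = 9p + 1 ⇒ −14p = -8 ⇒ p = 4/7, and the value is (-5)·(4/7) + 9 = 43/7.
For Player 2: with q = P(E), equating Top's and Bottom's payoffs gives −6q + 10 = 8q + 1 ⇒ q = 9/14.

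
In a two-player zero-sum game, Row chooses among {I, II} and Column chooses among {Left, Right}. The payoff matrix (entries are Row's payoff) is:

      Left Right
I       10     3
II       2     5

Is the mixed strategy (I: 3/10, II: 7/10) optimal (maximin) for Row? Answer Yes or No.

Yes

Against Left this mix gives (3/10)·10 + (7/10)·2 = 22/5.
Against Right this mix gives (3/10)·3 + (7/10)·5 = 22/5.
All of Column's active replies (Left, Right) yield 22/5, and no column does worse for Row. The mix makes Column indifferent and guarantees 22/5, so it is optimal.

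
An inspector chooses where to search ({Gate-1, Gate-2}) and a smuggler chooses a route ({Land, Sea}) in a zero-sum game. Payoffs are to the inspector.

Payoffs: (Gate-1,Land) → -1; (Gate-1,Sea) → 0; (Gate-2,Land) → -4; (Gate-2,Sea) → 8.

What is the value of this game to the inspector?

-1

Row minima: Gate-1 → -1, Gate-2 → -4; maximin = -1.
Column maxima: Land → -1, Sea → 8; minimax = -1.
Since maximin = minimax = -1, there is a saddle point and the value is -1.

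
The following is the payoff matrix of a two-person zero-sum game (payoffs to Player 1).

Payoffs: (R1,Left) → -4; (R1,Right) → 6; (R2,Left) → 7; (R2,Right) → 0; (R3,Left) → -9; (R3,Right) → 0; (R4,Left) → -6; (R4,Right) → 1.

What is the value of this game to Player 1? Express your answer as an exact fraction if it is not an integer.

42/17

Row minima: R1 → -4, R2 → 0, R3 → -9, R4 → -6; maximin = 0.
Column maxima: Left → 7, Right → 6; minimax = 6.
0 ≠ 6, so there is no saddle point; optimal play is mixed.
R3 is strictly dominated by R1, so Player 1 never plays it.
R4 is strictly dominated by R1, so Player 1 never plays it.
On the remaining 2×2 (R1, R2 vs Left, Right):
Let Player 1 play R1 with probability p. Expected payoff against Left: (-4)p + 7(1−p) = −11p + 7; against Right: 6p + 0(1−p) = 6p.
Setting these equal: −11p + 7 = 6p ⇒ −17p = -7 ⇒ p = 7/17, and the value is (-11)·(7/17) + 7 = 42/17.
For Player 2: with q = P(Left), equating R1's and R2's payoffs gives −10q + 6 = 7q ⇒ q = 6/17.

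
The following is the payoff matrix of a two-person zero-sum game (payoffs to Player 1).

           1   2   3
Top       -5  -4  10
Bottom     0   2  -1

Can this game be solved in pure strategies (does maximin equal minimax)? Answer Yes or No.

No

Row minima: Top → -5, Bottom → -1; maximin = -1.
Column maxima: 1 → 0, 2 → 2, 3 → 10; minimax = 0.
-1 ≠ 0, so no pure-strategy equilibrium exists.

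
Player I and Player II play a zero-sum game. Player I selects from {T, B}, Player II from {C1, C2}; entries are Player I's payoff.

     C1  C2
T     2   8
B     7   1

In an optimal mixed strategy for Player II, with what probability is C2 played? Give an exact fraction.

5/12

Row minima: T → 2, B → 1; maximin = 2.
Column maxima: C1 → 7, C2 → 8; minimax = 7.
2 ≠ 7, so there is no saddle point; optimal play is mixed.
Let Player I play T with probability p. Expected payoff against C1: 2p + 7(1−p) = −5p + 7; against C2: 8p + 1(1−p) = 7p + 1.
Setting these equal: −5p + 7 = 7p + 1 ⇒ −12p = -6 ⇒ p = 1/2, and the value is (-5)·(1/2) + 7 = 9/2.
For Player II: with q = P(C1), equating T's and B's payoffs gives −6q + 8 = 6q + 1 ⇒ q = 7/12.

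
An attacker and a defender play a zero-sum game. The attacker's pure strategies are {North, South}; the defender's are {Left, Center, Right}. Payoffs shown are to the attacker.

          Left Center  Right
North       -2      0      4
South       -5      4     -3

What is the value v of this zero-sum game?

Row minima: North → -2, South → -5; maximin = -2.
Column maxima: Left → -2, Center → 4, Right → 4; minimax = -2.
Since maximin = minimax = -2, there is a saddle point and the value is -2.

-2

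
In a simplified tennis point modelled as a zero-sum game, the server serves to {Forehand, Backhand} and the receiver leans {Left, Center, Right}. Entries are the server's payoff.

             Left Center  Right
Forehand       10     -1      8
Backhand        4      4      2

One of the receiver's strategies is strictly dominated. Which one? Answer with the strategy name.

Left

Right holds the server's payoff strictly below Left in every row: 8 < 10, 2 < 4.
So Left is strictly dominated for the receiver.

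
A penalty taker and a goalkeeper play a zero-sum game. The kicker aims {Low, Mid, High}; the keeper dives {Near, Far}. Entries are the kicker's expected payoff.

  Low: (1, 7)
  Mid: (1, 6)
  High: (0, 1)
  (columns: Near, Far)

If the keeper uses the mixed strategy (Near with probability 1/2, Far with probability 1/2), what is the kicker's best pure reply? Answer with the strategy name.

Expected payoff of Low: (1/2)·1 + (1/2)·7 = 4.
Expected payoff of Mid: (1/2)·1 + (1/2)·6 = 7/2.
Expected payoff of High: (1/2)·0 + (1/2)·1 = 1/2.
The largest is 4, so the kicker's best response is Low.

Low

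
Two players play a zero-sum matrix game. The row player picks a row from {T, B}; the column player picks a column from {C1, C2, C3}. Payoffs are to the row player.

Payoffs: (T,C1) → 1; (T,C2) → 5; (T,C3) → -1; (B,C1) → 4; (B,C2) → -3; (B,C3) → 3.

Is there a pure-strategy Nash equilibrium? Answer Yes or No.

No

Row minima: T → -1, B → -3; maximin = -1.
Column maxima: C1 → 4, C2 → 5, C3 → 3; minimax = 3.
-1 ≠ 3, so no pure-strategy equilibrium exists.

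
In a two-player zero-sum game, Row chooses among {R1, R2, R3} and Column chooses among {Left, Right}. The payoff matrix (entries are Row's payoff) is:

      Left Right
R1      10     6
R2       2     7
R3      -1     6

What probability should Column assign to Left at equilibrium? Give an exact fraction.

Row minima: R1 → 6, R2 → 2, R3 → -1; maximin = 6.
Column maxima: Left → 10, Right → 7; minimax = 7.
6 ≠ 7, so there is no saddle point; optimal play is mixed.
R3 is strictly dominated by R2, so Row never plays it.
On the remaining 2×2 (R1, R2 vs Left, Right):
Let Row play R1 with probability p. Expected payoff against Left: 10p + 2(1−p) = 8p + 2; against Right: 6p + 7(1−p) = −p + 7.
Setting these equal: 8p + 2 = −p + 7 ⇒ 9p = 5 ⇒ p = 5/9, and the value is (8)·(5/9) + 2 = 58/9.
For Column: with q = P(Left), equating R1's and R2's payoffs gives 4q + 6 = −5q + 7 ⇒ q = 1/9.

1/9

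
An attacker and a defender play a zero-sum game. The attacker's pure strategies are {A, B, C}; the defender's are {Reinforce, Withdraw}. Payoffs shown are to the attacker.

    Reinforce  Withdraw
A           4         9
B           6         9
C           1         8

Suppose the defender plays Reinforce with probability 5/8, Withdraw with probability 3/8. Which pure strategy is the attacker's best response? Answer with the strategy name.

Expected payoff of A: (5/8)·4 + (3/8)·9 = 47/8.
Expected payoff of B: (5/8)·6 + (3/8)·9 = 57/8.
Expected payoff of C: (5/8)·1 + (3/8)·8 = 29/8.
The largest is 57/8, so the attacker's best response is B.

B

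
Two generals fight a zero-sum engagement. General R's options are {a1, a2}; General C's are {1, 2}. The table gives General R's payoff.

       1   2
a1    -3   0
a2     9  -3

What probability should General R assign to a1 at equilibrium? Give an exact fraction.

4/5

Row minima: a1 → -3, a2 → -3; maximin = -3.
Column maxima: 1 → 9, 2 → 0; minimax = 0.
-3 ≠ 0, so there is no saddle point; optimal play is mixed.
Let General R play a1 with probability p. Expected payoff against 1: (-3)p + 9(1−p) = −12p + 9; against 2: 0p + (-3)(1−p) = 3p − 3.
Setting these equal: −12p + 9 = 3p − 3 ⇒ −15p = -12 ⇒ p = 4/5, and the value is (-12)·(4/5) + 9 = -3/5.
For General C: with q = P(1), equating a1's and a2's payoffs gives −3q = 12q − 3 ⇒ q = 1/5.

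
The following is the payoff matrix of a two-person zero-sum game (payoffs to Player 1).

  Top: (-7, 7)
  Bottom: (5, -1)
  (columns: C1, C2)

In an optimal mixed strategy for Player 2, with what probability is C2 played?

3/5

Row minima: Top → -7, Bottom → -1; maximin = -1.
Column maxima: C1 → 5, C2 → 7; minimax = 5.
-1 ≠ 5, so there is no saddle point; optimal play is mixed.
Let Player 1 play Top with probability p. Expected payoff against C1: (-7)p + 5(1−p) = −12p + 5; against C2: 7p + (-1)(1−p) = 8p − 1.
Setting these equal: −12p + 5 = 8p − 1 ⇒ −20p = -6 ⇒ p = 3/10, and the value is (-12)·(3/10) + 5 = 7/5.
For Player 2: with q = P(C1), equating Top's and Bottom's payoffs gives −14q + 7 = 6q − 1 ⇒ q = 2/5.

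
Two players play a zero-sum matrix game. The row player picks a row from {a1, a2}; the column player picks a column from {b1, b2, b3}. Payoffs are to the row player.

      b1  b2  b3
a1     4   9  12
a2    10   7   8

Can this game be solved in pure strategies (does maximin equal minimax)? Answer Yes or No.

No

Row minima: a1 → 4, a2 → 7; maximin = 7.
Column maxima: b1 → 10, b2 → 9, b3 → 12; minimax = 9.
7 ≠ 9, so no pure-strategy equilibrium exists.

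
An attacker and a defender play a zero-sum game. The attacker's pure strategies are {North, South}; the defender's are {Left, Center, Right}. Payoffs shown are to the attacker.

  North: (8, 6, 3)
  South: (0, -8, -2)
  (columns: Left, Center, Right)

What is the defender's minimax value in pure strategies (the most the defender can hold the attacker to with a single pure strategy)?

Column maxima: Left → 8, Center → 6, Right → 3.
The smallest of these is 3.

3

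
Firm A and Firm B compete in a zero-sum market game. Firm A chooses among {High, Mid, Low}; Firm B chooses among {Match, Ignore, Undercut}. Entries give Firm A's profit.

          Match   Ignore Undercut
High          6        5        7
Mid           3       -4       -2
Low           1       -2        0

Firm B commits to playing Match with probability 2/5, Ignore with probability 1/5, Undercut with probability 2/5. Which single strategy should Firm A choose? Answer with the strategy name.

Expected payoff of High: (2/5)·6 + (1/5)·5 + (2/5)·7 = 31/5.
Expected payoff of Mid: (2/5)·3 + (1/5)·(-4) + (2/5)·(-2) = -2/5.
Expected payoff of Low: (2/5)·1 + (1/5)·(-2) + (2/5)·0 = 0.
The largest is 31/5, so Firm A's best response is High.

High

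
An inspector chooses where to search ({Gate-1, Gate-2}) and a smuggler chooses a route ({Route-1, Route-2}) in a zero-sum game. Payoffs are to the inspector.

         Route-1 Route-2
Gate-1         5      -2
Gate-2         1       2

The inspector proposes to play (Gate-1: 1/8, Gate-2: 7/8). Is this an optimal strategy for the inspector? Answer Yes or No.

Yes

Against Route-1 this mix gives (1/8)·5 + (7/8)·1 = 3/2.
Against Route-2 this mix gives (1/8)·(-2) + (7/8)·2 = 3/2.
All of the smuggler's active replies (Route-1, Route-2) yield 3/2, and no column does worse for the inspector. The mix makes the smuggler indifferent and guarantees 3/2, so it is optimal.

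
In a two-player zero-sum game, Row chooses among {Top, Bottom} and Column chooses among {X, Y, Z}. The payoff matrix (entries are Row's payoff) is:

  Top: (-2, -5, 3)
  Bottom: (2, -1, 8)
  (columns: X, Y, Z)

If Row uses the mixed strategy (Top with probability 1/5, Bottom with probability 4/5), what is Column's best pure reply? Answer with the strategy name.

Y

If Column plays X, Row's expected payoff is (1/5)·(-2) + (4/5)·2 = 6/5.
If Column plays Y, Row's expected payoff is (1/5)·(-5) + (4/5)·(-1) = -9/5.
If Column plays Z, Row's expected payoff is (1/5)·3 + (4/5)·8 = 7.
Column minimizes Row's payoff; the smallest is -9/5, so the best response is Y.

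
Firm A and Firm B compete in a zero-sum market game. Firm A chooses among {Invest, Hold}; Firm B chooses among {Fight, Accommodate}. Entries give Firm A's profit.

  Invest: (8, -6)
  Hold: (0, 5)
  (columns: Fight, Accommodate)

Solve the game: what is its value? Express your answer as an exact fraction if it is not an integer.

Row minima: Invest → -6, Hold → 0; maximin = 0.
Column maxima: Fight → 8, Accommodate → 5; minimax = 5.
0 ≠ 5, so there is no saddle point; optimal play is mixed.
Let Firm A play Invest with probability p. Expected payoff against Fight: 8p + 0(1−p) = 8p; against Accommodate: (-6)p + 5(1−p) = −11p + 5.
Setting these equal: 8p = −11p + 5 ⇒ 19p = 5 ⇒ p = 5/19, and the value is (8)·(5/19) = 40/19.
For Firm B: with q = P(Fight), equating Invest's and Hold's payoffs gives 14q − 6 = −5q + 5 ⇒ q = 11/19.

40/19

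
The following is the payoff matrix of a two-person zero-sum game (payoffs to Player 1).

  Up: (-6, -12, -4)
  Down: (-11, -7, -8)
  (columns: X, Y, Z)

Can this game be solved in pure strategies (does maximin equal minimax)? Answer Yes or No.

No

Row minima: Up → -12, Down → -11; maximin = -11.
Column maxima: X → -6, Y → -7, Z → -4; minimax = -7.
-11 ≠ -7, so no pure-strategy equilibrium exists.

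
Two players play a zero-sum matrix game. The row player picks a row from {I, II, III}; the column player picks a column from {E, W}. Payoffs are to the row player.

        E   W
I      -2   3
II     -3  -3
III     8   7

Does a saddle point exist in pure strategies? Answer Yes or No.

Row minima: I → -2, II → -3, III → 7; maximin = 7.
Column maxima: E → 8, W → 7; minimax = 7.
maximin = minimax = 7, so a saddle point exists.

Yes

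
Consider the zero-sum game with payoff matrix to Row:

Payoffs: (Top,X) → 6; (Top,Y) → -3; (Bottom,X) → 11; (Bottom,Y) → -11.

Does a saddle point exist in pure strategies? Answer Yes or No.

Yes

Row minima: Top → -3, Bottom → -11; maximin = -3.
Column maxima: X → 11, Y → -3; minimax = -3.
maximin = minimax = -3, so a saddle point exists.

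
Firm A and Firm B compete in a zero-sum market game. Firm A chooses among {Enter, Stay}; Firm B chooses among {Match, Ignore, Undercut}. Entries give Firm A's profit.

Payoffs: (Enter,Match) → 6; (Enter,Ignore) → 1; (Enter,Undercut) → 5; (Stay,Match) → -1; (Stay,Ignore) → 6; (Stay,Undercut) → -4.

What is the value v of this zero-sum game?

Row minima: Enter → 1, Stay → -4; maximin = 1.
Column maxima: Match → 6, Ignore → 6, Undercut → 5; minimax = 5.
1 ≠ 5, so there is no saddle point; optimal play is mixed.
Match is strictly dominated by Undercut (it gives Firm A strictly more in every row), so Firm B never plays it.
On the remaining 2×2 (Enter, Stay vs Ignore, Undercut):
Let Firm A play Enter with probability p. Expected payoff against Ignore: 1p + 6(1−p) = −5p + 6; against Undercut: 5p + (-4)(1−p) = 9p − 4.
Setting these equal: −5p + 6 = 9p − 4 ⇒ −14p = -10 ⇒ p = 5/7, and the value is (-5)·(5/7) + 6 = 17/7.
For Firm B: with q = P(Ignore), equating Enter's and Stay's payoffs gives −4q + 5 = 10q − 4 ⇒ q = 9/14.

17/7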